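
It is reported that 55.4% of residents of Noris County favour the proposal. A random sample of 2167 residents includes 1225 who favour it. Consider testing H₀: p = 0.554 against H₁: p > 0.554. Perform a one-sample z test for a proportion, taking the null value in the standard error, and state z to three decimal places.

p̂ = 1225/2167 = 0.56530.
SE = √(p₀(1−p₀)/n) = √(0.24708/2167) = 0.01068.
z = (0.56530 − 0.554)/0.01068 = 0.01130/0.01068 = 1.058.
p-value = P(Z > 1.058) ≈ 0.1450.

z = 1.058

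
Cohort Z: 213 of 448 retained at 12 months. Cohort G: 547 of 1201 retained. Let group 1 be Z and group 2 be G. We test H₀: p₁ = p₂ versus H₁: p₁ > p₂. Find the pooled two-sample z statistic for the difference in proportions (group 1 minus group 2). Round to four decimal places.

z = 0.7245

p̂₁ = 213/448 ≈ 0.475446, p̂₂ = 547/1201 ≈ 0.455454.
Pooled p̂ = (213+547)/(448+1201) = 760/1649 = 0.460885.
SE = √(0.24847 × 0.00306478) = 0.027595.
z = (0.475446 − 0.455454)/0.027595 = 0.019992/0.027595 = 0.7245.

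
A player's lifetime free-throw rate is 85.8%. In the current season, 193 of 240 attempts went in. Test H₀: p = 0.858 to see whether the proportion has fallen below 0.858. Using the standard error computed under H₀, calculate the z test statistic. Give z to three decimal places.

z = -2.389

p̂ = 193/240 ≈ 0.80417.
Under H₀, SE = √(0.858·0.142/240) = √(0.00050765) = 0.02253.
z = (0.80417 − 0.858)/0.02253 = -0.05383/0.02253 = -2.389.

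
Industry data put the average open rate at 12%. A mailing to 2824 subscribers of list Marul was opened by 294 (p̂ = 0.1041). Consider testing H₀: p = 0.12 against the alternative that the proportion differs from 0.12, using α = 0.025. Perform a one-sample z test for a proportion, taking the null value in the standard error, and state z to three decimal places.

z = -2.599

p̂ = 294/2824 ≈ 0.104108.
Standard error under H₀: √(0.12×0.88/2824) = 0.006115.
z = (0.104108 − 0.12)/0.006115 = -0.015892/0.006115 = -2.599.
p-value = 2·P(Z > 2.599) ≈ 0.0094, so at α = 0.025 we reject H₀.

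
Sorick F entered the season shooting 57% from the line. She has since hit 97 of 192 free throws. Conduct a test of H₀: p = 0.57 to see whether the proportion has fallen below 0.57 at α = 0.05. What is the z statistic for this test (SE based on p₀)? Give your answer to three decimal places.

z = -1.813

p̂ = 97/192 = 0.50521.
SE = √(p₀(1−p₀)/n) = √(0.2451/192) = 0.03573.
z = (0.50521 − 0.57)/0.03573 = -0.06479/0.03573 = -1.813.
p-value = P(Z < -1.813) ≈ 0.0349. With α = 0.05, reject H₀.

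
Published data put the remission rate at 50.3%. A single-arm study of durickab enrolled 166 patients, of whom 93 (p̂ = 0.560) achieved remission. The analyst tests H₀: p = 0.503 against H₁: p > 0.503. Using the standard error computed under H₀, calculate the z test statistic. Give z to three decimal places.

z = 1.475

p̂ = 93/166 ≈ 0.56024.
Standard error under H₀: √(0.503×0.497/166) = 0.03881.
z = (0.56024 − 0.503)/0.03881 = 0.05724/0.03881 = 1.475.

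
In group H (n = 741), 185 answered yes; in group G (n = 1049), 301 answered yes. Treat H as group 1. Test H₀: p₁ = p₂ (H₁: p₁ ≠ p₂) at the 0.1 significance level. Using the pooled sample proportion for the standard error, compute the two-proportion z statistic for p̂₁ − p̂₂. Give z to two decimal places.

z = -1.75

p̂₁ = 185/741 = 0.2497, p̂₂ = 301/1049 = 0.2869.
Pooled p̂ = (185+301)/(741+1049) = 486/1790 = 0.2715.
SE = √(0.197792 × 0.00230282) = 0.0213.
z = (0.2497 − 0.2869)/0.0213 = -0.0372/0.0213 = -1.75.
p-value = 2·P(Z > 1.747) ≈ 0.0807, so at α = 0.1 we reject H₀.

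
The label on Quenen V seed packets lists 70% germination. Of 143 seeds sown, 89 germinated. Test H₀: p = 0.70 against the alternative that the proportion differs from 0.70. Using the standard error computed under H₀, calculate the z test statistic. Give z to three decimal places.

p̂ = 89/143 = 0.62238.
Under H₀, SE = √(0.7·0.3/143) = √(0.00146853) = 0.03832.
z = (0.62238 − 0.7)/0.03832 = -0.07762/0.03832 = -2.026.
p-value = 2·P(Z > 2.026) ≈ 0.0428.

z = -2.026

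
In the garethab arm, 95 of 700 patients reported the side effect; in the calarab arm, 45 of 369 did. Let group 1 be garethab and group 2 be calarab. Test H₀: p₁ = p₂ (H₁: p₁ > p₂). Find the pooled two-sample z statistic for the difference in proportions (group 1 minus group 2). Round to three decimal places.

z = 0.634

p̂₁ = 95/700 = 0.13571, p̂₂ = 45/369 = 0.12195.
Pooled p̂ = (95+45)/(700+369) = 140/1069 = 0.13096.
SE = √(0.113812 × 0.0041386) = 0.02170.
z = (0.13571 − 0.12195)/0.02170 = 0.01376/0.02170 = 0.634.
p-value = P(Z > 0.634) ≈ 0.2630.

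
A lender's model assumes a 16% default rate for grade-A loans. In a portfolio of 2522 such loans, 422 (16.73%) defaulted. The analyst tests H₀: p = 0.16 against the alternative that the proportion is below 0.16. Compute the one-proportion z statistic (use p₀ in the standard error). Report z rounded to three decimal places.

z = 1.004

p̂ = 422/2522 ≈ 0.16733.
Standard error under H₀: √(0.16×0.84/2522) = 0.00730.
z = (0.16733 − 0.16)/0.00730 = 0.00733/0.00730 = 1.004.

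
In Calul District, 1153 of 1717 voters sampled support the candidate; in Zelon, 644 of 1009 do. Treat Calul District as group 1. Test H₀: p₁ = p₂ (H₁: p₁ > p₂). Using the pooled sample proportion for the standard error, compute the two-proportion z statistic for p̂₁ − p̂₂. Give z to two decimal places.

p̂₁ = 1153/1717 ≈ 0.6715, p̂₂ = 644/1009 ≈ 0.6383.
Pooled p̂ = (1153+644)/(1717+1009) = 1797/2726 = 0.6592.
SE = √(0.224653 × 0.00157349) = 0.0188.
z = (0.6715 − 0.6383)/0.0188 = 0.0332/0.0188 = 1.77.
p-value = P(Z > 1.769) ≈ 0.0384.

z = 1.77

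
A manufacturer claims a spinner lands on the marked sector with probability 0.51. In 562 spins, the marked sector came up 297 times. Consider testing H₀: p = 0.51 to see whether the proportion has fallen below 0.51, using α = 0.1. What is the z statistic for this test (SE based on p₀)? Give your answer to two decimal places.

z = 0.88

p̂ = 297/562 ≈ 0.5285.
SE = √(p₀(1−p₀)/n) = √(0.2499/562) = 0.0211.
z = (0.5285 − 0.51)/0.0211 = 0.0185/0.0211 = 0.88.
p-value = P(Z < 0.876) ≈ 0.8095; since p > α = 0.1, fail to reject H₀.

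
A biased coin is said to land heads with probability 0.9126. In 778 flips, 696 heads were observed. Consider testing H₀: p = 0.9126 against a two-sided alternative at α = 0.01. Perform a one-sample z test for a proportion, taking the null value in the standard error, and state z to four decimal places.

z = -1.7776

p̂ = 696/778 ≈ 0.894602.
Under H₀, SE = √(0.9126·0.0874/778) = √(0.000102521) = 0.010125.
z = (0.894602 − 0.9126)/0.010125 = -0.017998/0.010125 = -1.7776.
Two-sided p-value ≈ 2·Φ(−1.778) = 0.0755. With α = 0.01, fail to reject H₀.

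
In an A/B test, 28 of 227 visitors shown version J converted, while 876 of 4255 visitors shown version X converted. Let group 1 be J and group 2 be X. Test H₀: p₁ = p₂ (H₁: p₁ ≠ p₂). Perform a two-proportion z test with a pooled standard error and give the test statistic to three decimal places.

p̂₁ = 28/227 = 0.123348, p̂₂ = 876/4255 = 0.205875.
Pooled p̂ = (28+876)/(227+4255) = 904/4482 = 0.201696.
SE = √(p̂(1−p̂)(1/n₁+1/n₂)) = √(0.201696·0.798304·0.0046403) = √(0.000747156) = 0.027334.
z = (0.123348 − 0.205875)/0.027334 = -0.082527/0.027334 = -3.019.

z = -3.019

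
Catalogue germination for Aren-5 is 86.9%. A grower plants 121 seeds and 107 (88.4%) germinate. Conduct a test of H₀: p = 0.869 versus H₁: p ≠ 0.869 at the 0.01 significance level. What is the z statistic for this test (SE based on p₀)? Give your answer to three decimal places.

p̂ = 107/121 = 0.88430.
Standard error under H₀: √(0.869×0.131/121) = 0.03067.
z = (0.88430 − 0.869)/0.03067 = 0.01530/0.03067 = 0.499.
Two-sided p-value ≈ 2·Φ(−0.499) = 0.6180. With α = 0.01, fail to reject H₀.

z = 0.499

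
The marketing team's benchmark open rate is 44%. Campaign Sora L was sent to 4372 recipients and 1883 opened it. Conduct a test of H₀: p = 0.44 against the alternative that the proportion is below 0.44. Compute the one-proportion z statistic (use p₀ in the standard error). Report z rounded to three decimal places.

p̂ = 1883/4372 ≈ 0.4306953.
Standard error under H₀: √(0.44×0.56/4372) = 0.0075072.
z = (0.4306953 − 0.44)/0.0075072 = -0.0093047/0.0075072 = -1.239.
p-value = P(Z < -1.239) ≈ 0.1076.

z = -1.239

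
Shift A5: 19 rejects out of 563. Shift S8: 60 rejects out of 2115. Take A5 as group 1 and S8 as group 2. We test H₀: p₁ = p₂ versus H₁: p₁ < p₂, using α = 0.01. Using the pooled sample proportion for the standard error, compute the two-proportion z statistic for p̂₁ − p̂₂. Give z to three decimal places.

z = 0.670

p̂₁ = 19/563 ≈ 0.033748, p̂₂ = 60/2115 ≈ 0.028369.
Pooled p̂ = (19+60)/(563+2115) = 79/2678 = 0.029500.
SE = √(p̂(1−p̂)(1/n₁+1/n₂)) = √(0.029500·0.970500·0.00224901) = √(6.43879e-05) = 0.008024.
z = (0.033748 − 0.028369)/0.008024 = 0.005379/0.008024 = 0.670.
p-value = P(Z < 0.670) ≈ 0.7487; since p > α = 0.01, fail to reject H₀.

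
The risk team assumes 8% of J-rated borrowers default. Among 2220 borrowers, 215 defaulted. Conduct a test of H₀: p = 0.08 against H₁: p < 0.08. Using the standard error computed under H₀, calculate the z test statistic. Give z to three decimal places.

z = 2.926

p̂ = 215/2220 ≈ 0.096847.
SE = √(p₀(1−p₀)/n) = √(0.0736/2220) = 0.005758.
z = (0.096847 − 0.08)/0.005758 = 0.016847/0.005758 = 2.926.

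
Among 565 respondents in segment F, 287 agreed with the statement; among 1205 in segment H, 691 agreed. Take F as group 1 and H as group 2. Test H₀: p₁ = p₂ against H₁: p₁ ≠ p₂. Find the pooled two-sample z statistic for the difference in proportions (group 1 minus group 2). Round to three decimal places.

p̂₁ = 287/565 ≈ 0.50796, p̂₂ = 691/1205 ≈ 0.57344.
Pooled p̂ = (287+691)/(565+1205) = 978/1770 = 0.55254.
SE = √(0.247239 × 0.00259979) = 0.02535.
z = (0.50796 − 0.57344)/0.02535 = -0.06548/0.02535 = -2.583.
Two-sided p-value ≈ 2·Φ(−2.583) = 0.0098.

z = -2.583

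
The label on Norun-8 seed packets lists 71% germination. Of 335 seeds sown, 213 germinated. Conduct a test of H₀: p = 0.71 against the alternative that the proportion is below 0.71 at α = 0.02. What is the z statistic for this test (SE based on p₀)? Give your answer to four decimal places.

p̂ = 213/335 ≈ 0.635821.
Under H₀, SE = √(0.71·0.29/335) = √(0.000614627) = 0.024792.
z = (0.635821 − 0.71)/0.024792 = -0.074179/0.024792 = -2.9921.
p-value = P(Z < -2.992) ≈ 0.0014. With α = 0.02, reject H₀.

z = -2.9921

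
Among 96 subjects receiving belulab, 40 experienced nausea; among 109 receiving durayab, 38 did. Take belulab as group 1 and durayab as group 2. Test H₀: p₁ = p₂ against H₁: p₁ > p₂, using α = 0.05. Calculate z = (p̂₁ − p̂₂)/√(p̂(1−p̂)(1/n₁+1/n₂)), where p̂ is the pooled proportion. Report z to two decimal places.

p̂₁ = 40/96 = 0.4167, p̂₂ = 38/109 = 0.3486.
Pooled p̂ = (40+38)/(96+109) = 78/205 = 0.3805.
SE = √(0.235717 × 0.019591) = 0.0680.
z = (0.4167 − 0.3486)/0.0680 = 0.0681/0.0680 = 1.00.
p-value = P(Z > 1.001) ≈ 0.1583. With α = 0.05, fail to reject H₀.

z = 1.00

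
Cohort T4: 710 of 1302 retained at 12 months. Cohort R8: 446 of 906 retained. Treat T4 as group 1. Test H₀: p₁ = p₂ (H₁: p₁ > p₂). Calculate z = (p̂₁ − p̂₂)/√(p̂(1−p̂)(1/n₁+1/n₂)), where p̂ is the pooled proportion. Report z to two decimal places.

p̂₁ = 710/1302 = 0.5453, p̂₂ = 446/906 = 0.4923.
Pooled p̂ = (710+446)/(1302+906) = 1156/2208 = 0.5236.
SE = √(0.249445 × 0.0018718) = 0.0216.
z = (0.5453 − 0.4923)/0.0216 = 0.0530/0.0216 = 2.45.

z = 2.45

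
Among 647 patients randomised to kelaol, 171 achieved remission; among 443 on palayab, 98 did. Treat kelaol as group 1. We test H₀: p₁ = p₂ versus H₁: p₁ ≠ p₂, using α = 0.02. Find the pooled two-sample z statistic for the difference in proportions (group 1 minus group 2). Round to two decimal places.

z = 1.62

p̂₁ = 171/647 ≈ 0.2643, p̂₂ = 98/443 ≈ 0.2212.
Pooled p̂ = (171+98)/(647+443) = 269/1090 = 0.2468.
SE = √(p̂(1−p̂)(1/n₁+1/n₂)) = √(0.2468·0.7532·0.00380293) = √(0.000706905) = 0.0266.
z = (0.2643 − 0.2212)/0.0266 = 0.0431/0.0266 = 1.62.
p-value = 2·P(Z > 1.620) ≈ 0.1052. With α = 0.02, fail to reject H₀.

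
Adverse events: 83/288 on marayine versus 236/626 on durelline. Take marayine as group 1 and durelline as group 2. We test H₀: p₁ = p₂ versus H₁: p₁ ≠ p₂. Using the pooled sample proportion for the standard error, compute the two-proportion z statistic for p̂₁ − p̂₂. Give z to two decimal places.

z = -2.62

p̂₁ = 83/288 = 0.2882, p̂₂ = 236/626 = 0.3770.
Pooled p̂ = (83+236)/(288+626) = 319/914 = 0.3490.
SE = √(0.227204 × 0.00506967) = 0.0339.
z = (0.2882 − 0.3770)/0.0339 = -0.0888/0.0339 = -2.62.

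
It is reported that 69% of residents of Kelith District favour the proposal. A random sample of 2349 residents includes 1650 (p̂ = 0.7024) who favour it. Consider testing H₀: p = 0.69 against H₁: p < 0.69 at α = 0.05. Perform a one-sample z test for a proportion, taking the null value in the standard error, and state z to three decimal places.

z = 1.302

p̂ = 1650/2349 = 0.702427.
SE = √(p₀(1−p₀)/n) = √(0.2139/2349) = 0.009543.
z = (0.702427 − 0.69)/0.009543 = 0.012427/0.009543 = 1.302.
p-value = P(Z < 1.302) ≈ 0.9036, so at α = 0.05 we fail to reject H₀.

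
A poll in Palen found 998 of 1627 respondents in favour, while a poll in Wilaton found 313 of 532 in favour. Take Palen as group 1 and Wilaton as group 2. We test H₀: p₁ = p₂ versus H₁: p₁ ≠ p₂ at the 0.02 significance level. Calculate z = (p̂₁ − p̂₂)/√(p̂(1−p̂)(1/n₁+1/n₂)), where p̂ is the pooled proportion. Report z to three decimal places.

p̂₁ = 998/1627 ≈ 0.61340, p̂₂ = 313/532 ≈ 0.58835.
Pooled p̂ = (998+313)/(1627+532) = 1311/2159 = 0.60723.
SE = √(0.238503 × 0.00249433) = 0.02439.
z = (0.61340 − 0.58835)/0.02439 = 0.02505/0.02439 = 1.027.
p-value = 2·P(Z > 1.027) ≈ 0.3043, so at α = 0.02 we fail to reject H₀.

z = 1.027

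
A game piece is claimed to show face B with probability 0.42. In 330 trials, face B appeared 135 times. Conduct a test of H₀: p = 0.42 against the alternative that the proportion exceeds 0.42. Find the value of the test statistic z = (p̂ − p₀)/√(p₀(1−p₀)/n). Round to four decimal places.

z = -0.4015

p̂ = 135/330 ≈ 0.409091.
SE = √(p₀(1−p₀)/n) = √(0.2436/330) = 0.027170.
z = (0.409091 − 0.42)/0.027170 = -0.010909/0.027170 = -0.4015.
p-value = P(Z > -0.402) ≈ 0.6560.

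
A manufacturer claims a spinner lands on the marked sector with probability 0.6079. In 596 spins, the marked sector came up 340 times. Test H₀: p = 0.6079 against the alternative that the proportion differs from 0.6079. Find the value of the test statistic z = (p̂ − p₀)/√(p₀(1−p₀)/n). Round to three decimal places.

z = -1.872

p̂ = 340/596 = 0.570470.
Under H₀, SE = √(0.6079·0.3921/596) = √(0.000399929) = 0.019998.
z = (0.570470 − 0.6079)/0.019998 = -0.037430/0.019998 = -1.872.
p-value = 2·P(Z > 1.872) ≈ 0.0613.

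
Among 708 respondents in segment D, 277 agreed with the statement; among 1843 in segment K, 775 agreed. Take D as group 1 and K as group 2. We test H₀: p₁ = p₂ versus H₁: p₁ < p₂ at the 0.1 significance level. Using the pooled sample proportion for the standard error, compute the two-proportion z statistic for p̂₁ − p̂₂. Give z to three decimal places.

p̂₁ = 277/708 = 0.39124, p̂₂ = 775/1843 = 0.42051.
Pooled p̂ = (277+775)/(708+1843) = 1052/2551 = 0.41239.
SE = √(p̂(1−p̂)(1/n₁+1/n₂)) = √(0.41239·0.58761·0.00195502) = √(0.000473749) = 0.02177.
z = (0.39124 − 0.42051)/0.02177 = -0.02927/0.02177 = -1.345.
p-value = P(Z < -1.345) ≈ 0.0894, so at α = 0.1 we reject H₀.

z = -1.345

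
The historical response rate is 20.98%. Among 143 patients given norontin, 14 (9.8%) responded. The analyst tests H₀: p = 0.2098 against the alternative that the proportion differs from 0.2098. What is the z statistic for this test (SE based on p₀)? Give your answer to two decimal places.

z = -3.29

p̂ = 14/143 = 0.0979.
Standard error under H₀: √(0.2098×0.7902/143) = 0.0340.
z = (0.0979 − 0.2098)/0.0340 = -0.1119/0.0340 = -3.29.
p-value = 2·P(Z > 3.286) ≈ 0.0010.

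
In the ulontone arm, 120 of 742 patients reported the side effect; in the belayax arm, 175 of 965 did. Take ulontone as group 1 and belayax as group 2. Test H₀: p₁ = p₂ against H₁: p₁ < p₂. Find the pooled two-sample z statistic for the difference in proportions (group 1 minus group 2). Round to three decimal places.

p̂₁ = 120/742 ≈ 0.16173, p̂₂ = 175/965 ≈ 0.18135.
Pooled p̂ = (120+175)/(742+965) = 295/1707 = 0.17282.
SE = √(0.142952 × 0.00238398) = 0.01846.
z = (0.16173 − 0.18135)/0.01846 = -0.01962/0.01846 = -1.063.
p-value = P(Z < -1.063) ≈ 0.1439.

z = -1.063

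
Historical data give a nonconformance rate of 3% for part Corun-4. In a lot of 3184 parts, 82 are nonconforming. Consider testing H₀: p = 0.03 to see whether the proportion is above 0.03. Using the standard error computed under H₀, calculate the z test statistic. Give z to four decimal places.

p̂ = 82/3184 ≈ 0.025754.
Standard error under H₀: √(0.03×0.97/3184) = 0.003023.
z = (0.025754 − 0.03)/0.003023 = -0.004246/0.003023 = -1.4046.
p-value = P(Z > -1.405) ≈ 0.9199.

z = -1.4046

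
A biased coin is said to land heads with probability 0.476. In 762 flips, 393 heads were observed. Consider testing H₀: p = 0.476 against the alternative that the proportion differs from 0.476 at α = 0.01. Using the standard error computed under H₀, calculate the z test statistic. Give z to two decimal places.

p̂ = 393/762 ≈ 0.51575.
Under H₀, SE = √(0.476·0.524/762) = √(0.000327328) = 0.01809.
z = (0.51575 − 0.476)/0.01809 = 0.03975/0.01809 = 2.20.
p-value = 2·P(Z > 2.197) ≈ 0.0280; since p > α = 0.01, fail to reject H₀.

z = 2.20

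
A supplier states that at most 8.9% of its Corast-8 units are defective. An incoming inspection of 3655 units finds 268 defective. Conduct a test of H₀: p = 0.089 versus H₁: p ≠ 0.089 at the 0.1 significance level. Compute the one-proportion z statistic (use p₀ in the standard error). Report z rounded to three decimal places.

p̂ = 268/3655 = 0.073324.
Standard error under H₀: √(0.089×0.911/3655) = 0.004710.
z = (0.073324 − 0.089)/0.004710 = -0.015676/0.004710 = -3.328.
Two-sided p-value ≈ 2·Φ(−3.328) = 0.0009, so at α = 0.1 we reject H₀.

z = -3.328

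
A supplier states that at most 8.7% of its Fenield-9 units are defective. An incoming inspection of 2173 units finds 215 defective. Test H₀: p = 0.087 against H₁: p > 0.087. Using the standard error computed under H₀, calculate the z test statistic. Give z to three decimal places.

p̂ = 215/2173 ≈ 0.098942.
SE = √(p₀(1−p₀)/n) = √(0.079431/2173) = 0.006046.
z = (0.098942 − 0.087)/0.006046 = 0.011942/0.006046 = 1.975.
p-value = P(Z > 1.975) ≈ 0.0241.

z = 1.975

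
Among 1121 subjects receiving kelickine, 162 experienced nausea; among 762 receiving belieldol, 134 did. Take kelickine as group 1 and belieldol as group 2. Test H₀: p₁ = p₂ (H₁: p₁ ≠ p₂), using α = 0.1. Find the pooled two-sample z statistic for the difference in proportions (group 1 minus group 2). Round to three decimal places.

p̂₁ = 162/1121 ≈ 0.14451, p̂₂ = 134/762 ≈ 0.17585.
Pooled p̂ = (162+134)/(1121+762) = 296/1883 = 0.15720.
SE = √(0.132485 × 0.0022044) = 0.01709.
z = (0.14451 − 0.17585)/0.01709 = -0.03134/0.01709 = -1.834.
Two-sided p-value ≈ 2·Φ(−1.834) = 0.0667. With α = 0.1, reject H₀.

z = -1.834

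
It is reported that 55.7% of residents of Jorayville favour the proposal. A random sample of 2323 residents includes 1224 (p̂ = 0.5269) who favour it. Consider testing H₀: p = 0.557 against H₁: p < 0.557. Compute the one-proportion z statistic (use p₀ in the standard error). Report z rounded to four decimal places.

z = -2.9201

p̂ = 1224/2323 = 0.526905.
Under H₀, SE = √(0.557·0.443/2323) = √(0.000106221) = 0.010306.
z = (0.526905 − 0.557)/0.010306 = -0.030095/0.010306 = -2.9201.
p-value = P(Z < -2.920) ≈ 0.0017.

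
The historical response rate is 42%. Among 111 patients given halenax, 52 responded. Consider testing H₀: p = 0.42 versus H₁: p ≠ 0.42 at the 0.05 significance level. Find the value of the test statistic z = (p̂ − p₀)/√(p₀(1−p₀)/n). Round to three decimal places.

p̂ = 52/111 ≈ 0.46847.
Under H₀, SE = √(0.42·0.58/111) = √(0.00219459) = 0.04685.
z = (0.46847 − 0.42)/0.04685 = 0.04847/0.04685 = 1.035.
Two-sided p-value ≈ 2·Φ(−1.035) = 0.3008. With α = 0.05, fail to reject H₀.

z = 1.035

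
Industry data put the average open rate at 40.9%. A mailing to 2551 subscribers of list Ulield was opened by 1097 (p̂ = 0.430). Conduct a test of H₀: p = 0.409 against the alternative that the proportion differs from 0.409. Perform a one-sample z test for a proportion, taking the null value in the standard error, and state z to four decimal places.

p̂ = 1097/2551 = 0.430027.
Under H₀, SE = √(0.409·0.591/2551) = √(9.47546e-05) = 0.009734.
z = (0.430027 − 0.409)/0.009734 = 0.021027/0.009734 = 2.1602.

z = 2.1602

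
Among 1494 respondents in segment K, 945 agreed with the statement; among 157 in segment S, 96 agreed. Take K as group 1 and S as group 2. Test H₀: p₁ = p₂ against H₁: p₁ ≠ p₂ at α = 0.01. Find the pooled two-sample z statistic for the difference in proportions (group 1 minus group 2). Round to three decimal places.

p̂₁ = 945/1494 ≈ 0.63253, p̂₂ = 96/157 ≈ 0.61146.
Pooled p̂ = (945+96)/(1494+157) = 1041/1651 = 0.63053.
SE = √(p̂(1−p̂)(1/n₁+1/n₂)) = √(0.63053·0.36947·0.00703877) = √(0.00163977) = 0.04049.
z = (0.63253 − 0.61146)/0.04049 = 0.02107/0.04049 = 0.520.
Two-sided p-value ≈ 2·Φ(−0.520) = 0.6029. With α = 0.01, fail to reject H₀.

z = 0.520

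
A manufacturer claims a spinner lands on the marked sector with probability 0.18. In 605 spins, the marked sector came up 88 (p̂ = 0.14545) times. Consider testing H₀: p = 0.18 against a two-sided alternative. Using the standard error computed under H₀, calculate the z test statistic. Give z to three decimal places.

z = -2.212

p̂ = 88/605 ≈ 0.14545.
Standard error under H₀: √(0.18×0.82/605) = 0.01562.
z = (0.14545 − 0.18)/0.01562 = -0.03455/0.01562 = -2.212.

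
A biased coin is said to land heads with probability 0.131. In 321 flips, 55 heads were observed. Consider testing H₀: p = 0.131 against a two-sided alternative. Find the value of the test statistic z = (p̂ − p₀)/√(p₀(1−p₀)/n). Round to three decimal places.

p̂ = 55/321 ≈ 0.17134.
Standard error under H₀: √(0.131×0.869/321) = 0.01883.
z = (0.17134 − 0.131)/0.01883 = 0.04034/0.01883 = 2.142.
p-value = 2·P(Z > 2.142) ≈ 0.0322.

z = 2.142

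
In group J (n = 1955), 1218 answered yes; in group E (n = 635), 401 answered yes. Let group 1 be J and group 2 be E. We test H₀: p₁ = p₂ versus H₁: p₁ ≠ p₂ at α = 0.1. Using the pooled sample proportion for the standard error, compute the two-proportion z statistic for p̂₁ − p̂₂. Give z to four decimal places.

p̂₁ = 1218/1955 = 0.623018, p̂₂ = 401/635 = 0.631496.
Pooled p̂ = (1218+401)/(1955+635) = 1619/2590 = 0.625097.
SE = √(p̂(1−p̂)(1/n₁+1/n₂)) = √(0.625097·0.374903·0.00208631) = √(0.000488929) = 0.022112.
z = (0.623018 − 0.631496)/0.022112 = -0.008478/0.022112 = -0.3834.
p-value = 2·P(Z > 0.383) ≈ 0.7014; since p > α = 0.1, fail to reject H₀.

z = -0.3834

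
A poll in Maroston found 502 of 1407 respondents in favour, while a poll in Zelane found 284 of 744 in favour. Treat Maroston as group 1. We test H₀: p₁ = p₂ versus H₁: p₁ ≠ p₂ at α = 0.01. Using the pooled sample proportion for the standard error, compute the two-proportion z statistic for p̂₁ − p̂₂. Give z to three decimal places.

z = -1.142

p̂₁ = 502/1407 ≈ 0.35679, p̂₂ = 284/744 ≈ 0.38172.
Pooled p̂ = (502+284)/(1407+744) = 786/2151 = 0.36541.
SE = √(0.231886 × 0.00205482) = 0.02183.
z = (0.35679 − 0.38172)/0.02183 = -0.02493/0.02183 = -1.142.
p-value = 2·P(Z > 1.142) ≈ 0.2534. With α = 0.01, fail to reject H₀.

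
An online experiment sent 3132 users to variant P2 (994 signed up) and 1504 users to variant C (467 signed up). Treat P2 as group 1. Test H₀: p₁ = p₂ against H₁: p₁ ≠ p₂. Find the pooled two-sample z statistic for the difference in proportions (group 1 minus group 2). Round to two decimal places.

p̂₁ = 994/3132 = 0.3174, p̂₂ = 467/1504 = 0.3105.
Pooled p̂ = (994+467)/(3132+1504) = 1461/4636 = 0.3151.
SE = √(0.215828 × 0.000984178) = 0.0146.
z = (0.3174 − 0.3105)/0.0146 = 0.0069/0.0146 = 0.47.
p-value = 2·P(Z > 0.471) ≈ 0.6377.

z = 0.47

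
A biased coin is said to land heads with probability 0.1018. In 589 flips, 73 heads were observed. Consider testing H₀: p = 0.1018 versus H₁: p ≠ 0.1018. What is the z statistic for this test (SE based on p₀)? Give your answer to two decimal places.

z = 1.78

p̂ = 73/589 = 0.12394.
Under H₀, SE = √(0.1018·0.8982/589) = √(0.000155241) = 0.01246.
z = (0.12394 − 0.1018)/0.01246 = 0.02214/0.01246 = 1.78.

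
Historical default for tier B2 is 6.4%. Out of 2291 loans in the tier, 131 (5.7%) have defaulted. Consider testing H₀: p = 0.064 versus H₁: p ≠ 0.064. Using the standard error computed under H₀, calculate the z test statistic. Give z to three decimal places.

z = -1.334

p̂ = 131/2291 = 0.057180.
Under H₀, SE = √(0.064·0.936/2291) = √(2.61475e-05) = 0.005113.
z = (0.057180 − 0.064)/0.005113 = -0.006820/0.005113 = -1.334.
p-value = 2·P(Z > 1.334) ≈ 0.1823.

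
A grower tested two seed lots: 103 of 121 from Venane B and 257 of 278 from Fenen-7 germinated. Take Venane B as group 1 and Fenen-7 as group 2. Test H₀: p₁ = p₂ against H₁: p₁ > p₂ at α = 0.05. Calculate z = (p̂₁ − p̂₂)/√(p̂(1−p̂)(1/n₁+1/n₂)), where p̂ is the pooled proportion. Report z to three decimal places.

z = -2.264

p̂₁ = 103/121 ≈ 0.85124, p̂₂ = 257/278 ≈ 0.92446.
Pooled p̂ = (103+257)/(121+278) = 360/399 = 0.90226.
SE = √(p̂(1−p̂)(1/n₁+1/n₂)) = √(0.90226·0.09774·0.0118616) = √(0.00104608) = 0.03234.
z = (0.85124 − 0.92446)/0.03234 = -0.07322/0.03234 = -2.264.
p-value = P(Z > -2.264) ≈ 0.9882, so at α = 0.05 we fail to reject H₀.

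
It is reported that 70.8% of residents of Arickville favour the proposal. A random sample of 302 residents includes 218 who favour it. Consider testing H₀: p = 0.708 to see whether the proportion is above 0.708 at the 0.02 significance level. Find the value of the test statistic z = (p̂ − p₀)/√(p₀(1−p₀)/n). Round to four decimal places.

z = 0.5295

p̂ = 218/302 = 0.721854.
SE = √(p₀(1−p₀)/n) = √(0.20674/302) = 0.026164.
z = (0.721854 − 0.708)/0.026164 = 0.013854/0.026164 = 0.5295.
p-value = P(Z > 0.530) ≈ 0.2982, so at α = 0.02 we fail to reject H₀.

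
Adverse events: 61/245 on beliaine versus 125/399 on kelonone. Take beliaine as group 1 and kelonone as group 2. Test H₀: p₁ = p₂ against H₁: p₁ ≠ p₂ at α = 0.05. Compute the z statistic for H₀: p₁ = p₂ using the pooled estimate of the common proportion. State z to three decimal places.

z = -1.748

p̂₁ = 61/245 ≈ 0.24898, p̂₂ = 125/399 ≈ 0.31328.
Pooled p̂ = (61+125)/(245+399) = 186/644 = 0.28882.
SE = √(p̂(1−p̂)(1/n₁+1/n₂)) = √(0.28882·0.71118·0.0065879) = √(0.00135317) = 0.03679.
z = (0.24898 − 0.31328)/0.03679 = -0.06430/0.03679 = -1.748.
Two-sided p-value ≈ 2·Φ(−1.748) = 0.0805; since p > α = 0.05, fail to reject H₀.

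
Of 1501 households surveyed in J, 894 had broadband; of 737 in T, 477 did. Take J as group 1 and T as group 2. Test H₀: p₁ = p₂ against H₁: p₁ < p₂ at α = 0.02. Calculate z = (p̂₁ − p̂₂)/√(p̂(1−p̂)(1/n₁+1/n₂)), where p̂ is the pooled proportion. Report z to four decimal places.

z = -2.3556

p̂₁ = 894/1501 = 0.595603, p̂₂ = 477/737 = 0.647218.
Pooled p̂ = (894+477)/(1501+737) = 1371/2238 = 0.612601.
SE = √(0.237321 × 0.00202307) = 0.021912.
z = (0.595603 − 0.647218)/0.021912 = -0.051615/0.021912 = -2.3556.
p-value = P(Z < -2.356) ≈ 0.0092; since p < α = 0.02, reject H₀.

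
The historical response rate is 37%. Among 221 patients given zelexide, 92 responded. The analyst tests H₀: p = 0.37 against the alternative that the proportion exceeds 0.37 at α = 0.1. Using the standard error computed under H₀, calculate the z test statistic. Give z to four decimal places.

z = 1.4253

p̂ = 92/221 ≈ 0.416290.
Under H₀, SE = √(0.37·0.63/221) = √(0.00105475) = 0.032477.
z = (0.416290 − 0.37)/0.032477 = 0.046290/0.032477 = 1.4253.
p-value = P(Z > 1.425) ≈ 0.0770, so at α = 0.1 we reject H₀.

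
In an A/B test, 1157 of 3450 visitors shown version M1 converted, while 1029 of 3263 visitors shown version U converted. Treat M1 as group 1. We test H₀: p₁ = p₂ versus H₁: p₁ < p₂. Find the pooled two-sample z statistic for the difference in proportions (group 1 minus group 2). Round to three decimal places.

p̂₁ = 1157/3450 ≈ 0.335362, p̂₂ = 1029/3263 ≈ 0.315354.
Pooled p̂ = (1157+1029)/(3450+3263) = 2186/6713 = 0.325637.
SE = √(p̂(1−p̂)(1/n₁+1/n₂)) = √(0.325637·0.674363·0.000596322) = √(0.000130951) = 0.011443.
z = (0.335362 − 0.315354)/0.011443 = 0.020008/0.011443 = 1.748.

z = 1.748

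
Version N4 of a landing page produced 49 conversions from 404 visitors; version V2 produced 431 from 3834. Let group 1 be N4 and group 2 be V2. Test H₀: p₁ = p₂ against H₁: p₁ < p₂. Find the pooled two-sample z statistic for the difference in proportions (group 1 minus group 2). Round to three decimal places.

p̂₁ = 49/404 = 0.12129, p̂₂ = 431/3834 = 0.11242.
Pooled p̂ = (49+431)/(404+3834) = 480/4238 = 0.11326.
SE = √(0.100433 × 0.00273607) = 0.01658.
z = (0.12129 − 0.11242)/0.01658 = 0.00887/0.01658 = 0.535.

z = 0.535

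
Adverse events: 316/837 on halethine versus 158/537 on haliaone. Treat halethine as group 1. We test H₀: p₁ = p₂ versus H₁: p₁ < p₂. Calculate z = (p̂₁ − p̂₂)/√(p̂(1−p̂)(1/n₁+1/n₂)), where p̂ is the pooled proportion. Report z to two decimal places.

z = 3.17

p̂₁ = 316/837 ≈ 0.3775, p̂₂ = 158/537 ≈ 0.2942.
Pooled p̂ = (316+158)/(837+537) = 474/1374 = 0.3450.
SE = √(0.225968 × 0.00305694) = 0.0263.
z = (0.3775 − 0.2942)/0.0263 = 0.0833/0.0263 = 3.17.
p-value = P(Z < 3.170) ≈ 0.9992.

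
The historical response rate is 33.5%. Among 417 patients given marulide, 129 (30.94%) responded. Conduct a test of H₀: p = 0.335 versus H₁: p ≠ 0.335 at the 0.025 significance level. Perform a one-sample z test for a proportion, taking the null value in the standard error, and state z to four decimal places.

p̂ = 129/417 = 0.309353.
Standard error under H₀: √(0.335×0.665/417) = 0.023113.
z = (0.309353 − 0.335)/0.023113 = -0.025647/0.023113 = -1.1096.
Two-sided p-value ≈ 2·Φ(−1.110) = 0.2672. With α = 0.025, fail to reject H₀.

z = -1.1096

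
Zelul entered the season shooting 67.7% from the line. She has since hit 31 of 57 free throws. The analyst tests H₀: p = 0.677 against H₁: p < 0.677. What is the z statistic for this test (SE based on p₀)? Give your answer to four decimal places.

z = -2.1496

p̂ = 31/57 = 0.543860.
Standard error under H₀: √(0.677×0.323/57) = 0.061938.
z = (0.543860 − 0.677)/0.061938 = -0.133140/0.061938 = -2.1496.
p-value = P(Z < -2.150) ≈ 0.0158.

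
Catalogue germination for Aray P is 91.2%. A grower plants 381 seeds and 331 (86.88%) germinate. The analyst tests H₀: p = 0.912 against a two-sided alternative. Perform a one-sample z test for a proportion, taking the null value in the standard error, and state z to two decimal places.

z = -2.98

p̂ = 331/381 ≈ 0.8688.
SE = √(p₀(1−p₀)/n) = √(0.080256/381) = 0.0145.
z = (0.8688 − 0.912)/0.0145 = -0.0432/0.0145 = -2.98.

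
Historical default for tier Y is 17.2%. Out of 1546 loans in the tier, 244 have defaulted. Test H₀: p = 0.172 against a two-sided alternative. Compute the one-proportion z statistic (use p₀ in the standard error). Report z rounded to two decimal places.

z = -1.48

p̂ = 244/1546 ≈ 0.1578.
SE = √(p₀(1−p₀)/n) = √(0.14242/1546) = 0.0096.
z = (0.1578 − 0.172)/0.0096 = -0.0142/0.0096 = -1.48.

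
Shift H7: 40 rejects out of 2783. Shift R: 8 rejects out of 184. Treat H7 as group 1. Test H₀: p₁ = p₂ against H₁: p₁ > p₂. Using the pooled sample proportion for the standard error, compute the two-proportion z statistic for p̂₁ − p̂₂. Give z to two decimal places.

z = -3.03

p̂₁ = 40/2783 = 0.0144, p̂₂ = 8/184 = 0.0435.
Pooled p̂ = (40+8)/(2783+184) = 48/2967 = 0.0162.
SE = √(p̂(1−p̂)(1/n₁+1/n₂)) = √(0.0162·0.9838·0.00579411) = √(9.22203e-05) = 0.0096.
z = (0.0144 − 0.0435)/0.0096 = -0.0291/0.0096 = -3.03.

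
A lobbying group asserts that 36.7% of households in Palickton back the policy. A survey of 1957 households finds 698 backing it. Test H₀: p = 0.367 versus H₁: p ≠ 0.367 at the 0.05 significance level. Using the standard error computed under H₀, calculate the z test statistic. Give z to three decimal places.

z = -0.948

p̂ = 698/1957 ≈ 0.35667.
Standard error under H₀: √(0.367×0.633/1957) = 0.01090.
z = (0.35667 − 0.367)/0.01090 = -0.01033/0.01090 = -0.948.
p-value = 2·P(Z > 0.948) ≈ 0.3430; since p > α = 0.05, fail to reject H₀.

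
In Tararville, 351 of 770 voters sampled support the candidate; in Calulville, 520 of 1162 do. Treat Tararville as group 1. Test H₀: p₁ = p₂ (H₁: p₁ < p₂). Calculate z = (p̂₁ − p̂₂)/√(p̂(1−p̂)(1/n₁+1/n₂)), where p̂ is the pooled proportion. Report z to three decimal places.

p̂₁ = 351/770 ≈ 0.45584, p̂₂ = 520/1162 ≈ 0.44750.
Pooled p̂ = (351+520)/(770+1162) = 871/1932 = 0.45083.
SE = √(0.247582 × 0.00215929) = 0.02312.
z = (0.45584 − 0.44750)/0.02312 = 0.00834/0.02312 = 0.361.
p-value = P(Z < 0.361) ≈ 0.6408.

z = 0.361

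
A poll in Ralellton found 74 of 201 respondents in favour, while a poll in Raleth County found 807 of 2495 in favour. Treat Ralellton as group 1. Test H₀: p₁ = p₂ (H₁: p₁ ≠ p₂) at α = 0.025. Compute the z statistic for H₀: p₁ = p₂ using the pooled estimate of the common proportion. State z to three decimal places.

z = 1.300

p̂₁ = 74/201 = 0.36816, p̂₂ = 807/2495 = 0.32345.
Pooled p̂ = (74+807)/(201+2495) = 881/2696 = 0.32678.
SE = √(0.219995 × 0.00537593) = 0.03439.
z = (0.36816 − 0.32345)/0.03439 = 0.04471/0.03439 = 1.300.
Two-sided p-value ≈ 2·Φ(−1.300) = 0.1935; since p > α = 0.025, fail to reject H₀.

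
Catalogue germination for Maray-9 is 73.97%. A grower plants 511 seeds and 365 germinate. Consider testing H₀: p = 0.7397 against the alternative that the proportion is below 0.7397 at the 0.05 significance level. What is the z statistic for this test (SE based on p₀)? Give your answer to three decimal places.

z = -1.309

p̂ = 365/511 = 0.71429.
Standard error under H₀: √(0.7397×0.2603/511) = 0.01941.
z = (0.71429 − 0.7397)/0.01941 = -0.02541/0.01941 = -1.309.
p-value = P(Z < -1.309) ≈ 0.0952; since p > α = 0.05, fail to reject H₀.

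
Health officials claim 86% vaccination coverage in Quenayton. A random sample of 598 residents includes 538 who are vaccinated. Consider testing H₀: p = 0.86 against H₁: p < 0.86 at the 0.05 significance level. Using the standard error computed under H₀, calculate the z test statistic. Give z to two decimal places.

z = 2.80

p̂ = 538/598 ≈ 0.8997.
SE = √(p₀(1−p₀)/n) = √(0.1204/598) = 0.0142.
z = (0.8997 − 0.86)/0.0142 = 0.0397/0.0142 = 2.80.
p-value = P(Z < 2.795) ≈ 0.9974; since p > α = 0.05, fail to reject H₀.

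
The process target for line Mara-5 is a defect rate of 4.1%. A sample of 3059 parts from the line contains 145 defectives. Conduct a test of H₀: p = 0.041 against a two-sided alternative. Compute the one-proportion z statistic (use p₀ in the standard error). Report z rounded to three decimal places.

z = 1.785

p̂ = 145/3059 = 0.047401.
SE = √(p₀(1−p₀)/n) = √(0.039319/3059) = 0.003585.
z = (0.047401 − 0.041)/0.003585 = 0.006401/0.003585 = 1.785.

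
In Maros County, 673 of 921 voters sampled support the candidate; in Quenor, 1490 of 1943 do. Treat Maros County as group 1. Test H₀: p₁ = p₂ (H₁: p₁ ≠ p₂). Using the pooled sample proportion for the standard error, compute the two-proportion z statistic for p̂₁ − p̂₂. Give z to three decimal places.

z = -2.100

p̂₁ = 673/921 ≈ 0.730727, p̂₂ = 1490/1943 ≈ 0.766855.
Pooled p̂ = (673+1490)/(921+1943) = 2163/2864 = 0.755237.
SE = √(p̂(1−p̂)(1/n₁+1/n₂)) = √(0.755237·0.244763·0.00160044) = √(0.000295848) = 0.017200.
z = (0.730727 − 0.766855)/0.017200 = -0.036128/0.017200 = -2.100.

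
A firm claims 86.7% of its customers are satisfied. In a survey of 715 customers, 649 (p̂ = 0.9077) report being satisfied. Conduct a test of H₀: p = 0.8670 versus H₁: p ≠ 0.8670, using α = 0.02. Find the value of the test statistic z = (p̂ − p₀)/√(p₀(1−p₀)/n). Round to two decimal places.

z = 3.20

p̂ = 649/715 = 0.9077.
Under H₀, SE = √(0.867·0.133/715) = √(0.000161274) = 0.0127.
z = (0.9077 − 0.867)/0.0127 = 0.0407/0.0127 = 3.20.
p-value = 2·P(Z > 3.204) ≈ 0.0014; since p < α = 0.02, reject H₀.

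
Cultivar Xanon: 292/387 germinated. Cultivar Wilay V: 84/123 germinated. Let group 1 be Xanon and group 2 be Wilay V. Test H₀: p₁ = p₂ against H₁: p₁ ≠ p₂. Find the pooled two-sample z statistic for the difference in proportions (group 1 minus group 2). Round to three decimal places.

p̂₁ = 292/387 ≈ 0.754522, p̂₂ = 84/123 ≈ 0.682927.
Pooled p̂ = (292+84)/(387+123) = 376/510 = 0.737255.
SE = √(p̂(1−p̂)(1/n₁+1/n₂)) = √(0.737255·0.262745·0.0107141) = √(0.00207542) = 0.045557.
z = (0.754522 − 0.682927)/0.045557 = 0.071595/0.045557 = 1.572.
Two-sided p-value ≈ 2·Φ(−1.572) = 0.1161.

z = 1.572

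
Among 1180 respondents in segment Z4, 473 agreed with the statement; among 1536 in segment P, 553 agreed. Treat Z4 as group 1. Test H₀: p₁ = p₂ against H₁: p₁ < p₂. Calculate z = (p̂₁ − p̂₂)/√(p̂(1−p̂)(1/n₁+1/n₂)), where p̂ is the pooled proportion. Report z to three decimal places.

p̂₁ = 473/1180 = 0.40085, p̂₂ = 553/1536 = 0.36003.
Pooled p̂ = (473+553)/(1180+1536) = 1026/2716 = 0.37776.
SE = √(p̂(1−p̂)(1/n₁+1/n₂)) = √(0.37776·0.62224·0.0014985) = √(0.000352234) = 0.01877.
z = (0.40085 − 0.36003)/0.01877 = 0.04082/0.01877 = 2.175.
p-value = P(Z < 2.175) ≈ 0.9852.

z = 2.175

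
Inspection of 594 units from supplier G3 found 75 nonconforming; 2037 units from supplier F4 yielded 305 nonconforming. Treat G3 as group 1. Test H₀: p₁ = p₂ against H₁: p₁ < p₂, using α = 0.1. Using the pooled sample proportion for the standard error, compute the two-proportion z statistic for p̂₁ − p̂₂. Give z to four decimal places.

p̂₁ = 75/594 = 0.126263, p̂₂ = 305/2037 = 0.149730.
Pooled p̂ = (75+305)/(594+2037) = 380/2631 = 0.144432.
SE = √(0.123571 × 0.00217442) = 0.016392.
z = (0.126263 − 0.149730)/0.016392 = -0.023467/0.016392 = -1.4316.
p-value = P(Z < -1.432) ≈ 0.0761, so at α = 0.1 we reject H₀.

z = -1.4316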